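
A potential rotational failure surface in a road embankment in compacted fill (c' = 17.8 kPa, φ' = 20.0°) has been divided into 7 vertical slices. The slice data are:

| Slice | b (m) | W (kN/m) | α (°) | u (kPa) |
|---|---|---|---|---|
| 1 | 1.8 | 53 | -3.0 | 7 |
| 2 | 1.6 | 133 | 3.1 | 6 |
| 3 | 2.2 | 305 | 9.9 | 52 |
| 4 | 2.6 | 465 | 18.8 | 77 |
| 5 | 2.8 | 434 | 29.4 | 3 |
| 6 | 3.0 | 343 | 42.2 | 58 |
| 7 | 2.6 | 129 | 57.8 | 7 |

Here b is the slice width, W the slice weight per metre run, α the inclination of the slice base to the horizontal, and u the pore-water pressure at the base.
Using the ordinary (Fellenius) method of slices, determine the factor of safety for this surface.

Ordinary method of slices: FS = Σ[c'·Δl_i + (W_i cosα_i − u_i·Δl_i)·tanφ'] / Σ W_i sinα_i, with Δl_i = b_i / cosα_i.
Slice 1: Δl = 1.8/cos(-3.0°) = 1.802 m; N'_1 = 53·cos(-3.0°) − 7·1.802 = 40.3; c'Δl = 32.08; W sinα = -2.8
Slice 2: Δl = 1.6/cos3.1° = 1.602 m; N'_2 = 133·cos3.1° − 6·1.602 = 123.2; c'Δl = 28.52; W sinα = 7.2
Slice 3: Δl = 2.2/cos9.9° = 2.233 m; N'_3 = 305·cos9.9° − 52·2.233 = 184.3; c'Δl = 39.75; W sinα = 52.4
Slice 4: Δl = 2.6/cos18.8° = 2.747 m; N'_4 = 465·cos18.8° − 77·2.747 = 228.7; c'Δl = 48.89; W sinα = 149.9
Slice 5: Δl = 2.8/cos29.4° = 3.214 m; N'_5 = 434·cos29.4° − 3·3.214 = 368.5; c'Δl = 57.21; W sinα = 213.1
Slice 6: Δl = 3.0/cos42.2° = 4.050 m; N'_6 = 343·cos42.2° − 58·4.050 = 19.2; c'Δl = 72.08; W sinα = 230.4
Slice 7: Δl = 2.6/cos57.8° = 4.879 m; N'_7 = 129·cos57.8° − 7·4.879 = 34.6; c'Δl = 86.85; W sinα = 109.2
Σc'Δl = 365.4 kN/m; ΣN' = 998.8 kN/m; ΣW sinα = 759.3 kN/m
Resisting = 365.4 + 998.8·tan20.0° = 365.4 + 363.5 = 728.9 kN/m
FS = 728.9 / 759.3 = 0.960

FS = 0.96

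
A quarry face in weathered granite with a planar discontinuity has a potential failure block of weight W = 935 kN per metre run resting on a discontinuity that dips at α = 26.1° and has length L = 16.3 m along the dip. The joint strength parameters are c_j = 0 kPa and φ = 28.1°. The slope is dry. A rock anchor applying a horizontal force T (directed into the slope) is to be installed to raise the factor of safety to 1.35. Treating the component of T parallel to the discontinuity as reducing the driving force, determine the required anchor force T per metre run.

T = 74 kN/m

Resolving forces along and normal to the sliding plane, with the horizontal anchor force T adding T·sinα to the effective normal force and T·cosα acting up the plane against the driving force:
FS = [c_jL + (W cosα + T sinα) tanφ] / [W sinα − T cosα]
Without the anchor: N' = 839.7 kN/m, driving T_d = 411.3 kN/m, resisting R = 0·16.3 + 839.7·tan28.1° = 448.3 kN/m, FS = 1.09.
Setting FS = 1.35 and solving for T:
1.35·(411.3 − T cos26.1°) = 448.3 + T sin26.1°·tan28.1°
T·(sin26.1°·tan28.1° + 1.35·cos26.1°) = 1.35·411.3 − 448.3
T·(0.4399·0.5340 + 1.35·0.8980) = 555.3 − 448.3 = 107.0
T·1.4472 = 107.0
T = 73.9 kN/m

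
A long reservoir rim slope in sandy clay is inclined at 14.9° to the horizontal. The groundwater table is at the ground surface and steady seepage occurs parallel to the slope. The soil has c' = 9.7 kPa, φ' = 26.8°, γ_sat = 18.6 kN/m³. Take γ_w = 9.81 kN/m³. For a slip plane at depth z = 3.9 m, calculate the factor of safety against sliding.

FS = 1.44

With seepage parallel to the slope and the water table at the surface, the effective normal stress on the slip plane uses the buoyant unit weight γ' = γ_sat − γ_w while the driving shear stress uses γ_sat:
FS = [c' + γ' z cos²β tanφ'] / [γ_sat z sinβ cosβ]
γ' = 18.6 − 9.81 = 8.79 kN/m³
Numerator = 9.7 + 8.79·3.9·cos²14.9°·tan26.8° = 9.7 + 8.79·3.9·0.9339·0.5051 = 25.872 kPa
Denominator = 18.6·3.9·sin14.9°·cos14.9° = 18.6·3.9·0.2571·0.9664 = 18.025 kPa
FS = 25.872 / 18.025 = 1.435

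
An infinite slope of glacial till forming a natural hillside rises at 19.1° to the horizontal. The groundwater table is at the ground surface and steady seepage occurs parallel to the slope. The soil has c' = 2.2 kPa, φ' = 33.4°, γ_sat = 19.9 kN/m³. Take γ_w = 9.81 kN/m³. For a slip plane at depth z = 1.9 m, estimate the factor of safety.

FS = 1.15

With seepage parallel to the slope and the water table at the surface, the effective normal stress on the slip plane uses the buoyant unit weight γ' = γ_sat − γ_w while the driving shear stress uses γ_sat:
FS = [c' + γ' z cos²β tanφ'] / [γ_sat z sinβ cosβ]
γ' = 19.9 − 9.81 = 10.09 kN/m³
Numerator = 2.2 + 10.09·1.9·cos²19.1°·tan33.4° = 2.2 + 10.09·1.9·0.8929·0.6594 = 13.487 kPa
Denominator = 19.9·1.9·sin19.1°·cos19.1° = 19.9·1.9·0.3272·0.9449 = 11.691 kPa
FS = 13.487 / 11.691 = 1.154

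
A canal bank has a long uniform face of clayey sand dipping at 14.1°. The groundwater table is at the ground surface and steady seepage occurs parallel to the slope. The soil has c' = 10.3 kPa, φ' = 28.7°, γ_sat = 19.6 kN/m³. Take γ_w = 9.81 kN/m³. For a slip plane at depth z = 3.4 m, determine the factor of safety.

With seepage parallel to the slope and the water table at the surface, the effective normal stress on the slip plane uses the buoyant unit weight γ' = γ_sat − γ_w while the driving shear stress uses γ_sat:
FS = [c' + γ' z cos²β tanφ'] / [γ_sat z sinβ cosβ]
γ' = 19.6 − 9.81 = 9.79 kN/m³
Numerator = 10.3 + 9.79·3.4·cos²14.1°·tan28.7° = 10.3 + 9.79·3.4·0.9407·0.5475 = 27.442 kPa
Denominator = 19.6·3.4·sin14.1°·cos14.1° = 19.6·3.4·0.2436·0.9699 = 15.745 kPa
FS = 27.442 / 15.745 = 1.743

FS = 1.74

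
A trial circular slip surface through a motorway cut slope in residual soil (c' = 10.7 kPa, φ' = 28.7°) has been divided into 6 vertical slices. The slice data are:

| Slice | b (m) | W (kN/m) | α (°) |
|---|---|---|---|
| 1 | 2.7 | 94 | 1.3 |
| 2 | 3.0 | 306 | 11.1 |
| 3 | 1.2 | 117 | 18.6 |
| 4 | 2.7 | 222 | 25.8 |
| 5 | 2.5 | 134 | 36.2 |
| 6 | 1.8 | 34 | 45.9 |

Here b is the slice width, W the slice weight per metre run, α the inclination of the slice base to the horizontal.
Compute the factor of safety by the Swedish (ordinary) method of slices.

FS = 2.10

Ordinary method of slices: FS = Σ[c'·Δl_i + (W_i cosα_i)·tanφ'] / Σ W_i sinα_i, with Δl_i = b_i / cosα_i.
Slice 1: Δl = 2.7/cos1.3° = 2.701 m; N'_1 = 94·cos1.3° = 94.0; c'Δl = 28.90; W sinα = 2.1
Slice 2: Δl = 3.0/cos11.1° = 3.057 m; N'_2 = 306·cos11.1° = 300.3; c'Δl = 32.71; W sinα = 58.9
Slice 3: Δl = 1.2/cos18.6° = 1.266 m; N'_3 = 117·cos18.6° = 110.9; c'Δl = 13.55; W sinα = 37.3
Slice 4: Δl = 2.7/cos25.8° = 2.999 m; N'_4 = 222·cos25.8° = 199.9; c'Δl = 32.09; W sinα = 96.6
Slice 5: Δl = 2.5/cos36.2° = 3.098 m; N'_5 = 134·cos36.2° = 108.1; c'Δl = 33.15; W sinα = 79.1
Slice 6: Δl = 1.8/cos45.9° = 2.587 m; N'_6 = 34·cos45.9° = 23.7; c'Δl = 27.68; W sinα = 24.4
Σc'Δl = 168.1 kN/m; ΣN' = 836.8 kN/m; ΣW sinα = 298.5 kN/m
Resisting = 168.1 + 836.8·tan28.7° = 168.1 + 458.1 = 626.2 kN/m
FS = 626.2 / 298.5 = 2.098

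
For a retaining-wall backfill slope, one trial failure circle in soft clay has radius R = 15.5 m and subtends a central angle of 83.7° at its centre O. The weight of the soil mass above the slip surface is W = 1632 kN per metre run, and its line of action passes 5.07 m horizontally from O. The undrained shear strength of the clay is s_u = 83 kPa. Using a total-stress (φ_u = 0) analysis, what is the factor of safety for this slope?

FS = 3.52

Taking moments about the centre O, the resisting moment is provided by the undrained shear strength acting along the arc:
Arc length L_a = R·θ = 15.5·(83.7°·π/180) = 15.5·1.4608 = 22.64 m
M_R = s_u·L_a·R = 83·22.64·15.5 = 29130.3 kN·m/m
M_D = W·d = 1632·5.07 = 8274.2 kN·m/m
FS = M_R / M_D = 29130.3 / 8274.2 = 3.521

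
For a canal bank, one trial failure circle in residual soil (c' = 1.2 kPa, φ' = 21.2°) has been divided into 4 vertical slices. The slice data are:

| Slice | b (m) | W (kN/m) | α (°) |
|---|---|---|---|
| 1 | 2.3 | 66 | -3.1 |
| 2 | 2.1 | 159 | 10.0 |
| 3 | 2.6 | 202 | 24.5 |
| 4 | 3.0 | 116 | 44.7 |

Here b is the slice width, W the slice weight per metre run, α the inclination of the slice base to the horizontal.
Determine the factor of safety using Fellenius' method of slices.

Ordinary method of slices: FS = Σ[c'·Δl_i + (W_i cosα_i)·tanφ'] / Σ W_i sinα_i, with Δl_i = b_i / cosα_i.
Slice 1: Δl = 2.3/cos(-3.1°) = 2.303 m; N'_1 = 66·cos(-3.1°) = 65.9; c'Δl = 2.76; W sinα = -3.6
Slice 2: Δl = 2.1/cos10.0° = 2.132 m; N'_2 = 159·cos10.0° = 156.6; c'Δl = 2.56; W sinα = 27.6
Slice 3: Δl = 2.6/cos24.5° = 2.857 m; N'_3 = 202·cos24.5° = 183.8; c'Δl = 3.43; W sinα = 83.8
Slice 4: Δl = 3.0/cos44.7° = 4.221 m; N'_4 = 116·cos44.7° = 82.5; c'Δl = 5.06; W sinα = 81.6
Σc'Δl = 13.8 kN/m; ΣN' = 488.8 kN/m; ΣW sinα = 189.4 kN/m
Resisting = 13.8 + 488.8·tan21.2° = 13.8 + 189.6 = 203.4 kN/m
FS = 203.4 / 189.4 = 1.074

FS = 1.07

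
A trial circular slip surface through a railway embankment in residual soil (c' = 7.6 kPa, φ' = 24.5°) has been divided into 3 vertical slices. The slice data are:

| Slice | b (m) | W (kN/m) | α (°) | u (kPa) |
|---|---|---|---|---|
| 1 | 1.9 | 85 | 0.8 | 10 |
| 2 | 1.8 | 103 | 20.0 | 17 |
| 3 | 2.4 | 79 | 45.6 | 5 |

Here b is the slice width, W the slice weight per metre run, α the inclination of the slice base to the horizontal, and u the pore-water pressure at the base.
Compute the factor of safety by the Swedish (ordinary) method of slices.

FS = 1.42

Ordinary method of slices: FS = Σ[c'·Δl_i + (W_i cosα_i − u_i·Δl_i)·tanφ'] / Σ W_i sinα_i, with Δl_i = b_i / cosα_i.
Slice 1: Δl = 1.9/cos0.8° = 1.900 m; N'_1 = 85·cos0.8° − 10·1.900 = 66.0; c'Δl = 14.44; W sinα = 1.2
Slice 2: Δl = 1.8/cos20.0° = 1.916 m; N'_2 = 103·cos20.0° − 17·1.916 = 64.2; c'Δl = 14.56; W sinα = 35.2
Slice 3: Δl = 2.4/cos45.6° = 3.430 m; N'_3 = 79·cos45.6° − 5·3.430 = 38.1; c'Δl = 26.07; W sinα = 56.4
Σc'Δl = 55.1 kN/m; ΣN' = 168.3 kN/m; ΣW sinα = 92.9 kN/m
Resisting = 55.1 + 168.3·tan24.5° = 55.1 + 76.7 = 131.8 kN/m
FS = 131.8 / 92.9 = 1.419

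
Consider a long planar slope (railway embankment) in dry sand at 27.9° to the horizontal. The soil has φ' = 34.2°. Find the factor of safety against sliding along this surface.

For a dry cohesionless infinite slope the factor of safety is FS = tanφ' / tanβ.
FS = tan34.2° / tan27.9° = 0.6796 / 0.5295 = 1.284

FS = 1.28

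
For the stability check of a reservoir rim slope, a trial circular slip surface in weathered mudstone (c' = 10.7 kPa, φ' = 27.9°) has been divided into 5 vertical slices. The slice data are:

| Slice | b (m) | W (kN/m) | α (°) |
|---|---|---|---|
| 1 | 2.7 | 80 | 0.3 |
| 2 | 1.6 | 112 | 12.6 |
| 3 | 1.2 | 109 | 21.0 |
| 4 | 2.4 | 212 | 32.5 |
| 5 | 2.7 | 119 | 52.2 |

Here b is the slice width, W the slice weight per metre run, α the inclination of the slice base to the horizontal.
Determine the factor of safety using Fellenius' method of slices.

FS = 1.56

Ordinary method of slices: FS = Σ[c'·Δl_i + (W_i cosα_i)·tanφ'] / Σ W_i sinα_i, with Δl_i = b_i / cosα_i.
Slice 1: Δl = 2.7/cos0.3° = 2.700 m; N'_1 = 80·cos0.3° = 80.0; c'Δl = 28.89; W sinα = 0.4
Slice 2: Δl = 1.6/cos12.6° = 1.639 m; N'_2 = 112·cos12.6° = 109.3; c'Δl = 17.54; W sinα = 24.4
Slice 3: Δl = 1.2/cos21.0° = 1.285 m; N'_3 = 109·cos21.0° = 101.8; c'Δl = 13.75; W sinα = 39.1
Slice 4: Δl = 2.4/cos32.5° = 2.846 m; N'_4 = 212·cos32.5° = 178.8; c'Δl = 30.45; W sinα = 113.9
Slice 5: Δl = 2.7/cos52.2° = 4.405 m; N'_5 = 119·cos52.2° = 72.9; c'Δl = 47.14; W sinα = 94.0
Σc'Δl = 137.8 kN/m; ΣN' = 542.8 kN/m; ΣW sinα = 271.8 kN/m
Resisting = 137.8 + 542.8·tan27.9° = 137.8 + 287.4 = 425.2 kN/m
FS = 425.2 / 271.8 = 1.564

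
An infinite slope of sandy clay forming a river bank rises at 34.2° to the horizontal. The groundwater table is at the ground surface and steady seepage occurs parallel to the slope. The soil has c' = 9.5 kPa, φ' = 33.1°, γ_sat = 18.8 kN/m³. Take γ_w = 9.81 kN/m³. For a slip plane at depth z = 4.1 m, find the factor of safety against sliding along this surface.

FS = 0.72

With seepage parallel to the slope and the water table at the surface, the effective normal stress on the slip plane uses the buoyant unit weight γ' = γ_sat − γ_w while the driving shear stress uses γ_sat:
FS = [c' + γ' z cos²β tanφ'] / [γ_sat z sinβ cosβ]
γ' = 18.8 − 9.81 = 8.99 kN/m³
Numerator = 9.5 + 8.99·4.1·cos²34.2°·tan33.1° = 9.5 + 8.99·4.1·0.6841·0.6519 = 25.937 kPa
Denominator = 18.8·4.1·sin34.2°·cos34.2° = 18.8·4.1·0.5621·0.8271 = 35.834 kPa
FS = 25.937 / 35.834 = 0.724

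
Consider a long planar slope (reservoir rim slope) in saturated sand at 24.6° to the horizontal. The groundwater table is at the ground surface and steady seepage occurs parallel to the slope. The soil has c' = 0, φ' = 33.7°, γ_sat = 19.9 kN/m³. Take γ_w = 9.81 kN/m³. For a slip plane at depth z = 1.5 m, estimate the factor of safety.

With seepage parallel to the slope and the water table at the surface, the effective normal stress on the slip plane uses the buoyant unit weight γ' = γ_sat − γ_w while the driving shear stress uses γ_sat:
FS = [c' + γ' z cos²β tanφ'] / [γ_sat z sinβ cosβ]
(For c' = 0 this reduces to FS = (γ'/γ_sat)·tanφ'/tanβ.)
γ' = 19.9 − 9.81 = 10.09 kN/m³
Numerator = 0.0 + 10.09·1.5·cos²24.6°·tan33.7° = 0.0 + 10.09·1.5·0.8267·0.6669 = 8.345 kPa
Denominator = 19.9·1.5·sin24.6°·cos24.6° = 19.9·1.5·0.4163·0.9092 = 11.298 kPa
FS = 8.345 / 11.298 = 0.739

FS = 0.74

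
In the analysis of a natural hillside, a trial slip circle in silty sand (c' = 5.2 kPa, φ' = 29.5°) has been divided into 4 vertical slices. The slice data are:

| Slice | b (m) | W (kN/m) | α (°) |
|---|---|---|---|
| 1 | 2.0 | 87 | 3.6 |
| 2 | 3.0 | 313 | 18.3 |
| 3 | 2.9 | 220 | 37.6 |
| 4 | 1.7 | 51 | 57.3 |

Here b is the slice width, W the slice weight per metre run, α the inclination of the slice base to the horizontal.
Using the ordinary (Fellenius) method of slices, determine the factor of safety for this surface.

FS = 1.40

Ordinary method of slices: FS = Σ[c'·Δl_i + (W_i cosα_i)·tanφ'] / Σ W_i sinα_i, with Δl_i = b_i / cosα_i.
Slice 1: Δl = 2.0/cos3.6° = 2.004 m; N'_1 = 87·cos3.6° = 86.8; c'Δl = 10.42; W sinα = 5.5
Slice 2: Δl = 3.0/cos18.3° = 3.160 m; N'_2 = 313·cos18.3° = 297.2; c'Δl = 16.43; W sinα = 98.3
Slice 3: Δl = 2.9/cos37.6° = 3.660 m; N'_3 = 220·cos37.6° = 174.3; c'Δl = 19.03; W sinα = 134.2
Slice 4: Δl = 1.7/cos57.3° = 3.147 m; N'_4 = 51·cos57.3° = 27.6; c'Δl = 16.36; W sinα = 42.9
Σc'Δl = 62.2 kN/m; ΣN' = 585.9 kN/m; ΣW sinα = 280.9 kN/m
Resisting = 62.2 + 585.9·tan29.5° = 62.2 + 331.5 = 393.7 kN/m
FS = 393.7 / 280.9 = 1.402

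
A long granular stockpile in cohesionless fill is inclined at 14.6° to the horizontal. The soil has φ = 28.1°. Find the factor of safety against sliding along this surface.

FS = 2.05

For a dry cohesionless infinite slope the factor of safety is FS = tanφ / tanβ.
FS = tan28.1° / tan14.6° = 0.5340 / 0.2605 = 2.050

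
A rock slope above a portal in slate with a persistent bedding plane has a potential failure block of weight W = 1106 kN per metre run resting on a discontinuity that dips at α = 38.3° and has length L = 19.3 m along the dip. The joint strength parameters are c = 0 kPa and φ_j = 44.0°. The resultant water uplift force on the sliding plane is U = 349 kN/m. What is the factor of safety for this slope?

FS = 0.73

Resolving the block weight along and normal to the plane and applying the Mohr–Coulomb strength on the joint:
N' = W cosα − U = 1106·cos38.3° − 349 = 519.0 kN/m
Driving force T = W sinα = 1106·sin38.3° = 685.5 kN/m
Resisting force R = c·L + N'·tanφ_j = 0·19.3 + 519.0·tan44.0° = 0.0 + 501.2 = 501.2 kN/m
FS = R / T = 501.2 / 685.5 = 0.731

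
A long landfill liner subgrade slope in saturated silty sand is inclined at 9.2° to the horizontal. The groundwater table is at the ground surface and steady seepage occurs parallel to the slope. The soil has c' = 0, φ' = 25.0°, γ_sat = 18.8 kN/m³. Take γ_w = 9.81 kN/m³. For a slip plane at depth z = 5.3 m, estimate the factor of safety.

FS = 1.38

With seepage parallel to the slope and the water table at the surface, the effective normal stress on the slip plane uses the buoyant unit weight γ' = γ_sat − γ_w while the driving shear stress uses γ_sat:
FS = [c' + γ' z cos²β tanφ'] / [γ_sat z sinβ cosβ]
(For c' = 0 this reduces to FS = (γ'/γ_sat)·tanφ'/tanβ.)
γ' = 18.8 − 9.81 = 8.99 kN/m³
Numerator = 0.0 + 8.99·5.3·cos²9.2°·tan25.0° = 0.0 + 8.99·5.3·0.9744·0.4663 = 21.650 kPa
Denominator = 18.8·5.3·sin9.2°·cos9.2° = 18.8·5.3·0.1599·0.9871 = 15.726 kPa
FS = 21.650 / 15.726 = 1.377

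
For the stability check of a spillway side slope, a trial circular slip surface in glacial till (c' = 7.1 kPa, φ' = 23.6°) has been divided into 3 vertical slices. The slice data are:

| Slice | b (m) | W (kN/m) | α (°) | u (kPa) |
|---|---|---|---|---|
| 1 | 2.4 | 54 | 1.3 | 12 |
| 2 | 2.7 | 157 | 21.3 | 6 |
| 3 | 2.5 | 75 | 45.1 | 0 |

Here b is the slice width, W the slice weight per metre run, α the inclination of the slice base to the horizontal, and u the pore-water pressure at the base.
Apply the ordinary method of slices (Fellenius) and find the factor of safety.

Ordinary method of slices: FS = Σ[c'·Δl_i + (W_i cosα_i − u_i·Δl_i)·tanφ'] / Σ W_i sinα_i, with Δl_i = b_i / cosα_i.
Slice 1: Δl = 2.4/cos1.3° = 2.401 m; N'_1 = 54·cos1.3° − 12·2.401 = 25.2; c'Δl = 17.04; W sinα = 1.2
Slice 2: Δl = 2.7/cos21.3° = 2.898 m; N'_2 = 157·cos21.3° − 6·2.898 = 128.9; c'Δl = 20.58; W sinα = 57.0
Slice 3: Δl = 2.5/cos45.1° = 3.542 m; N'_3 = 75·cos45.1° − 0·3.542 = 52.9; c'Δl = 25.15; W sinα = 53.1
Σc'Δl = 62.8 kN/m; ΣN' = 207.0 kN/m; ΣW sinα = 111.4 kN/m
Resisting = 62.8 + 207.0·tan23.6° = 62.8 + 90.4 = 153.2 kN/m
FS = 153.2 / 111.4 = 1.376

FS = 1.38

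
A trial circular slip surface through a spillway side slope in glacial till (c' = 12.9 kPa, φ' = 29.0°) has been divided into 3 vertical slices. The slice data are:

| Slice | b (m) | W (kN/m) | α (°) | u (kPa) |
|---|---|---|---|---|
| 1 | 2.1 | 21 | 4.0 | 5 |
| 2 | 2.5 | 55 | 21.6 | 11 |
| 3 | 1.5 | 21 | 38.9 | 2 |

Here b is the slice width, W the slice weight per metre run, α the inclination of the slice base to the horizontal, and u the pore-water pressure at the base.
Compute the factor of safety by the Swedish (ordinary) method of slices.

FS = 3.19

Ordinary method of slices: FS = Σ[c'·Δl_i + (W_i cosα_i − u_i·Δl_i)·tanφ'] / Σ W_i sinα_i, with Δl_i = b_i / cosα_i.
Slice 1: Δl = 2.1/cos4.0° = 2.105 m; N'_1 = 21·cos4.0° − 5·2.105 = 10.4; c'Δl = 27.16; W sinα = 1.5
Slice 2: Δl = 2.5/cos21.6° = 2.689 m; N'_2 = 55·cos21.6° − 11·2.689 = 21.6; c'Δl = 34.69; W sinα = 20.2
Slice 3: Δl = 1.5/cos38.9° = 1.927 m; N'_3 = 21·cos38.9° − 2·1.927 = 12.5; c'Δl = 24.86; W sinα = 13.2
Σc'Δl = 86.7 kN/m; ΣN' = 44.5 kN/m; ΣW sinα = 34.9 kN/m
Resisting = 86.7 + 44.5·tan29.0° = 86.7 + 24.7 = 111.4 kN/m
FS = 111.4 / 34.9 = 3.191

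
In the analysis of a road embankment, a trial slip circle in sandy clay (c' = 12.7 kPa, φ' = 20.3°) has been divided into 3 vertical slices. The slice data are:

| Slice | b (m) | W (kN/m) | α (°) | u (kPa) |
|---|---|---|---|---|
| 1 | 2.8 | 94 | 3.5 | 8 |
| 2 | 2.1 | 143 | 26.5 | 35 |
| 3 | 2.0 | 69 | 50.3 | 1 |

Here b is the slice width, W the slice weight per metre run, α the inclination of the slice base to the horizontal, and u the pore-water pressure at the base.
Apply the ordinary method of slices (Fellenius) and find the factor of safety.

Ordinary method of slices: FS = Σ[c'·Δl_i + (W_i cosα_i − u_i·Δl_i)·tanφ'] / Σ W_i sinα_i, with Δl_i = b_i / cosα_i.
Slice 1: Δl = 2.8/cos3.5° = 2.805 m; N'_1 = 94·cos3.5° − 8·2.805 = 71.4; c'Δl = 35.63; W sinα = 5.7
Slice 2: Δl = 2.1/cos26.5° = 2.347 m; N'_2 = 143·cos26.5° − 35·2.347 = 45.8; c'Δl = 29.80; W sinα = 63.8
Slice 3: Δl = 2.0/cos50.3° = 3.131 m; N'_3 = 69·cos50.3° − 1·3.131 = 40.9; c'Δl = 39.76; W sinα = 53.1
Σc'Δl = 105.2 kN/m; ΣN' = 158.2 kN/m; ΣW sinα = 122.6 kN/m
Resisting = 105.2 + 158.2·tan20.3° = 105.2 + 58.5 = 163.7 kN/m
FS = 163.7 / 122.6 = 1.335

FS = 1.33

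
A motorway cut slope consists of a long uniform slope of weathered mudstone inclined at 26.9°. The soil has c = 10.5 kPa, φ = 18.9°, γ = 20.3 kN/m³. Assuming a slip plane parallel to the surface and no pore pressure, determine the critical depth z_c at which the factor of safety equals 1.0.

Setting FS = 1.00 in FS = [c + γz cos²β tanφ] / [γz sinβ cosβ] and solving for z:
z = c / [γ cosβ (FS·sinβ − cosβ·tanφ)]
  = 10.5 / [20.3·cos26.9°·(1.00·sin26.9° − cos26.9°·tan18.9°)]
  = 10.5 / [20.3·0.8918·(1.00·0.4524 − 0.8918·0.3424)]
  = 10.5 / 2.6631 = 3.943 m

z_c = 3.94 m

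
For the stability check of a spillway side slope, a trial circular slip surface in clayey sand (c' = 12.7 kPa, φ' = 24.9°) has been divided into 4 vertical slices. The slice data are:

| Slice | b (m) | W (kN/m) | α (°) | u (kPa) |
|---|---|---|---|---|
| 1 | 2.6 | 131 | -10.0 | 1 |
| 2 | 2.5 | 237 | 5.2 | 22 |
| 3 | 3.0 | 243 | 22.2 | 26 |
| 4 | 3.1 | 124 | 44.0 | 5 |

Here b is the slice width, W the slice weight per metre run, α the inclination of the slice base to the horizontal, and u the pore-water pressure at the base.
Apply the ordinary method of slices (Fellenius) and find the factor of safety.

Ordinary method of slices: FS = Σ[c'·Δl_i + (W_i cosα_i − u_i·Δl_i)·tanφ'] / Σ W_i sinα_i, with Δl_i = b_i / cosα_i.
Slice 1: Δl = 2.6/cos(-10.0°) = 2.640 m; N'_1 = 131·cos(-10.0°) − 1·2.640 = 126.4; c'Δl = 33.53; W sinα = -22.7
Slice 2: Δl = 2.5/cos5.2° = 2.510 m; N'_2 = 237·cos5.2° − 22·2.510 = 180.8; c'Δl = 31.88; W sinα = 21.5
Slice 3: Δl = 3.0/cos22.2° = 3.240 m; N'_3 = 243·cos22.2° − 26·3.240 = 140.7; c'Δl = 41.15; W sinα = 91.8
Slice 4: Δl = 3.1/cos44.0° = 4.310 m; N'_4 = 124·cos44.0° − 5·4.310 = 67.7; c'Δl = 54.73; W sinα = 86.1
Σc'Δl = 161.3 kN/m; ΣN' = 515.6 kN/m; ΣW sinα = 176.7 kN/m
Resisting = 161.3 + 515.6·tan24.9° = 161.3 + 239.3 = 400.6 kN/m
FS = 400.6 / 176.7 = 2.267

FS = 2.27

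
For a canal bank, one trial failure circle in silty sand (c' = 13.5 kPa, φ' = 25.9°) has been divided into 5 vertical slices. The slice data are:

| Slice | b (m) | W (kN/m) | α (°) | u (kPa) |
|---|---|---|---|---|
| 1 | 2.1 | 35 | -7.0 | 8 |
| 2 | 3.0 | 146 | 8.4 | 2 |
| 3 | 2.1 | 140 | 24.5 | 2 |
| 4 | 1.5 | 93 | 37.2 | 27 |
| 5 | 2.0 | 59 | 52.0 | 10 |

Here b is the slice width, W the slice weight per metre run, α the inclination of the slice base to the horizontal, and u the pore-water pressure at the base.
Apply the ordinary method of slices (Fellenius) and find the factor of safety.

Ordinary method of slices: FS = Σ[c'·Δl_i + (W_i cosα_i − u_i·Δl_i)·tanφ'] / Σ W_i sinα_i, with Δl_i = b_i / cosα_i.
Slice 1: Δl = 2.1/cos(-7.0°) = 2.116 m; N'_1 = 35·cos(-7.0°) − 8·2.116 = 17.8; c'Δl = 28.56; W sinα = -4.3
Slice 2: Δl = 3.0/cos8.4° = 3.033 m; N'_2 = 146·cos8.4° − 2·3.033 = 138.4; c'Δl = 40.94; W sinα = 21.3
Slice 3: Δl = 2.1/cos24.5° = 2.308 m; N'_3 = 140·cos24.5° − 2·2.308 = 122.8; c'Δl = 31.16; W sinα = 58.1
Slice 4: Δl = 1.5/cos37.2° = 1.883 m; N'_4 = 93·cos37.2° − 27·1.883 = 23.2; c'Δl = 25.42; W sinα = 56.2
Slice 5: Δl = 2.0/cos52.0° = 3.249 m; N'_5 = 59·cos52.0° − 10·3.249 = 3.8; c'Δl = 43.86; W sinα = 46.5
Σc'Δl = 169.9 kN/m; ΣN' = 306.0 kN/m; ΣW sinα = 177.8 kN/m
Resisting = 169.9 + 306.0·tan25.9° = 169.9 + 148.6 = 318.5 kN/m
FS = 318.5 / 177.8 = 1.791

FS = 1.79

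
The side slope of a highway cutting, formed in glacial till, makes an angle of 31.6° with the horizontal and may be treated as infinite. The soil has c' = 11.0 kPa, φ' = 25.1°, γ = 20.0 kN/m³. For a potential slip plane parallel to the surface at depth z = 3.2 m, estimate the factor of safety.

For an infinite slope with a slip plane parallel to the surface (no pore pressure): FS = [c' + γz cos²β tanφ'] / [γz sinβ cosβ].
γz = 20.0·3.2 = 64.00 kN/m²
Numerator = 11.0 + 64.00·cos²31.6°·tan25.1° = 11.0 + 64.00·0.7254·0.4684 = 32.749 kPa
Denominator = 64.00·sin31.6°·cos31.6° = 64.00·0.5240·0.8517 = 28.563 kPa
FS = 32.749 / 28.563 = 1.147

FS = 1.15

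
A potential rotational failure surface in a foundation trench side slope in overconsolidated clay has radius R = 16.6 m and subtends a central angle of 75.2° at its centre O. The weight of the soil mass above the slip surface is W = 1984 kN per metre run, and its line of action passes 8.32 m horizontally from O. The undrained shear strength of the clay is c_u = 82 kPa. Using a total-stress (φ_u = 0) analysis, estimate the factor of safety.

Taking moments about the centre O, the resisting moment is provided by the undrained shear strength acting along the arc:
Arc length L_a = R·θ = 16.6·(75.2°·π/180) = 16.6·1.3125 = 21.79 m
M_R = c_u·L_a·R = 82·21.79·16.6 = 29656.9 kN·m/m
M_D = W·d = 1984·8.32 = 16506.9 kN·m/m
FS = M_R / M_D = 29656.9 / 16506.9 = 1.797

FS = 1.80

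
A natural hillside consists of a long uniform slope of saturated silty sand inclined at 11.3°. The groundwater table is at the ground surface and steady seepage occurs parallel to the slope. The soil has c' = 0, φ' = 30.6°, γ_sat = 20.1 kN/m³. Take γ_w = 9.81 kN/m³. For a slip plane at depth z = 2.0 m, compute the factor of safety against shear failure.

FS = 1.52

With seepage parallel to the slope and the water table at the surface, the effective normal stress on the slip plane uses the buoyant unit weight γ' = γ_sat − γ_w while the driving shear stress uses γ_sat:
FS = [c' + γ' z cos²β tanφ'] / [γ_sat z sinβ cosβ]
(For c' = 0 this reduces to FS = (γ'/γ_sat)·tanφ'/tanβ.)
γ' = 20.1 − 9.81 = 10.29 kN/m³
Numerator = 0.0 + 10.29·2.0·cos²11.3°·tan30.6° = 0.0 + 10.29·2.0·0.9616·0.5914 = 11.704 kPa
Denominator = 20.1·2.0·sin11.3°·cos11.3° = 20.1·2.0·0.1959·0.9806 = 7.724 kPa
FS = 11.704 / 7.724 = 1.515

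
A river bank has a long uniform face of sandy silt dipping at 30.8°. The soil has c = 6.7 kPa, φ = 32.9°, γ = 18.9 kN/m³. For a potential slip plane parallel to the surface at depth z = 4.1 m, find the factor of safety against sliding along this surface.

FS = 1.28

For an infinite slope with a slip plane parallel to the surface (no pore pressure): FS = [c + γz cos²β tanφ] / [γz sinβ cosβ].
γz = 18.9·4.1 = 77.49 kN/m²
Numerator = 6.7 + 77.49·cos²30.8°·tan32.9° = 6.7 + 77.49·0.7378·0.6469 = 43.687 kPa
Denominator = 77.49·sin30.8°·cos30.8° = 77.49·0.5120·0.8590 = 34.082 kPa
FS = 43.687 / 34.082 = 1.282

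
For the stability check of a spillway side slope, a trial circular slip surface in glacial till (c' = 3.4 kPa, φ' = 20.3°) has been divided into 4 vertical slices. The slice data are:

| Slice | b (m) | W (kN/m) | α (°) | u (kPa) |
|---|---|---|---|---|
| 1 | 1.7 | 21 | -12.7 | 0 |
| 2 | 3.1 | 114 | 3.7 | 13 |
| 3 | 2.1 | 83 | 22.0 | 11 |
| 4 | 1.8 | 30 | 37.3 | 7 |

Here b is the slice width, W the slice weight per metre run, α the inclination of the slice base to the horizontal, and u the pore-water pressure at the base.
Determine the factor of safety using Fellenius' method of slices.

FS = 1.71

Ordinary method of slices: FS = Σ[c'·Δl_i + (W_i cosα_i − u_i·Δl_i)·tanφ'] / Σ W_i sinα_i, with Δl_i = b_i / cosα_i.
Slice 1: Δl = 1.7/cos(-12.7°) = 1.743 m; N'_1 = 21·cos(-12.7°) − 0·1.743 = 20.5; c'Δl = 5.92; W sinα = -4.6
Slice 2: Δl = 3.1/cos3.7° = 3.106 m; N'_2 = 114·cos3.7° − 13·3.106 = 73.4; c'Δl = 10.56; W sinα = 7.4
Slice 3: Δl = 2.1/cos22.0° = 2.265 m; N'_3 = 83·cos22.0° − 11·2.265 = 52.0; c'Δl = 7.70; W sinα = 31.1
Slice 4: Δl = 1.8/cos37.3° = 2.263 m; N'_4 = 30·cos37.3° − 7·2.263 = 8.0; c'Δl = 7.69; W sinα = 18.2
Σc'Δl = 31.9 kN/m; ΣN' = 153.9 kN/m; ΣW sinα = 52.0 kN/m
Resisting = 31.9 + 153.9·tan20.3° = 31.9 + 56.9 = 88.8 kN/m
FS = 88.8 / 52.0 = 1.708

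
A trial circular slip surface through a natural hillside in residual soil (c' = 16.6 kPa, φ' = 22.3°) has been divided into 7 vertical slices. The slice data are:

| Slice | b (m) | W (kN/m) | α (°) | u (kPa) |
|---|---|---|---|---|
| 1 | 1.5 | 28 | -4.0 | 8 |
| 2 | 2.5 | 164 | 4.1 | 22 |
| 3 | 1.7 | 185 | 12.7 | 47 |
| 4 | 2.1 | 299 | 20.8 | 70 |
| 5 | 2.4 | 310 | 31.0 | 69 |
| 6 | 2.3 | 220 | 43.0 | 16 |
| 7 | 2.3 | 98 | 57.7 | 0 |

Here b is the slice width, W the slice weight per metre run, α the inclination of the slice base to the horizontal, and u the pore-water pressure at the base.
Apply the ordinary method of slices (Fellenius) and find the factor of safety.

Ordinary method of slices: FS = Σ[c'·Δl_i + (W_i cosα_i − u_i·Δl_i)·tanφ'] / Σ W_i sinα_i, with Δl_i = b_i / cosα_i.
Slice 1: Δl = 1.5/cos(-4.0°) = 1.504 m; N'_1 = 28·cos(-4.0°) − 8·1.504 = 15.9; c'Δl = 24.96; W sinα = -2.0
Slice 2: Δl = 2.5/cos4.1° = 2.506 m; N'_2 = 164·cos4.1° − 22·2.506 = 108.4; c'Δl = 41.61; W sinα = 11.7
Slice 3: Δl = 1.7/cos12.7° = 1.743 m; N'_3 = 185·cos12.7° − 47·1.743 = 98.6; c'Δl = 28.93; W sinα = 40.7
Slice 4: Δl = 2.1/cos20.8° = 2.246 m; N'_4 = 299·cos20.8° − 70·2.246 = 122.3; c'Δl = 37.29; W sinα = 106.2
Slice 5: Δl = 2.4/cos31.0° = 2.800 m; N'_5 = 310·cos31.0° − 69·2.800 = 72.5; c'Δl = 46.48; W sinα = 159.7
Slice 6: Δl = 2.3/cos43.0° = 3.145 m; N'_6 = 220·cos43.0° − 16·3.145 = 110.6; c'Δl = 52.20; W sinα = 150.0
Slice 7: Δl = 2.3/cos57.7° = 4.304 m; N'_7 = 98·cos57.7° − 0·4.304 = 52.4; c'Δl = 71.45; W sinα = 82.8
Σc'Δl = 302.9 kN/m; ΣN' = 580.7 kN/m; ΣW sinα = 549.2 kN/m
Resisting = 302.9 + 580.7·tan22.3° = 302.9 + 238.1 = 541.1 kN/m
FS = 541.1 / 549.2 = 0.985

FS = 0.99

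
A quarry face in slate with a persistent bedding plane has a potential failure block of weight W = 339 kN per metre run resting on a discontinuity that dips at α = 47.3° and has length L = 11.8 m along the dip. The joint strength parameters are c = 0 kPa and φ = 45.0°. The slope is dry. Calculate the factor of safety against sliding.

Resolving the block weight along and normal to the plane and applying the Mohr–Coulomb strength on the joint:
N' = W cosα = 339·cos47.3° = 229.9 kN/m
Driving force T = W sinα = 339·sin47.3° = 249.1 kN/m
Resisting force R = c·L + N'·tanφ = 0·11.8 + 229.9·tan45.0° = 0.0 + 229.9 = 229.9 kN/m
FS = R / T = 229.9 / 249.1 = 0.923

FS = 0.92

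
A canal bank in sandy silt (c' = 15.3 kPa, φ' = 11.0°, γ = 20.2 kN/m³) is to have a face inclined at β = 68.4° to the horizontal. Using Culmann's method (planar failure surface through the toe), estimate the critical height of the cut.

Culmann's analysis gives the critical failure plane at α_cr = (β + φ')/2 = (68.4 + 11.0)/2 = 39.7°, and the critical height
H_c = (4c'/γ) · sinβ cosφ' / [1 − cos(β − φ')]
    = (4·15.3/20.2) · sin68.4°·cos11.0° / [1 − cos(57.4°)]
    = 3.030 · 0.9298·0.9816 / [1 − 0.5388]
    = 3.030 · 0.9127 / 0.4612
    = 6.00 m

H_c = 6.00 m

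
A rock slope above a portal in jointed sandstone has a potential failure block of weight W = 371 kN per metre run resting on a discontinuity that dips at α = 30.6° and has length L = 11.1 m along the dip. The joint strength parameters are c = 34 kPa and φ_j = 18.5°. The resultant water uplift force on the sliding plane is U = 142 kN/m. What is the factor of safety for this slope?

Resolving the block weight along and normal to the plane and applying the Mohr–Coulomb strength on the joint:
N' = W cosα − U = 371·cos30.6° − 142 = 177.3 kN/m
Driving force T = W sinα = 371·sin30.6° = 188.9 kN/m
Resisting force R = c·L + N'·tanφ_j = 34·11.1 + 177.3·tan18.5° = 377.4 + 59.3 = 436.7 kN/m
FS = R / T = 436.7 / 188.9 = 2.313

FS = 2.31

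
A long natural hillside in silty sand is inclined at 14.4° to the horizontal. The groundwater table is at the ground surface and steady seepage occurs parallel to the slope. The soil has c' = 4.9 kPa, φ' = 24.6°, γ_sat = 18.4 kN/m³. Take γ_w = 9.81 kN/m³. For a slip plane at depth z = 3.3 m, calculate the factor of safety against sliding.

FS = 1.17

With seepage parallel to the slope and the water table at the surface, the effective normal stress on the slip plane uses the buoyant unit weight γ' = γ_sat − γ_w while the driving shear stress uses γ_sat:
FS = [c' + γ' z cos²β tanφ'] / [γ_sat z sinβ cosβ]
γ' = 18.4 − 9.81 = 8.59 kN/m³
Numerator = 4.9 + 8.59·3.3·cos²14.4°·tan24.6° = 4.9 + 8.59·3.3·0.9382·0.4578 = 17.076 kPa
Denominator = 18.4·3.3·sin14.4°·cos14.4° = 18.4·3.3·0.2487·0.9686 = 14.626 kPa
FS = 17.076 / 14.626 = 1.167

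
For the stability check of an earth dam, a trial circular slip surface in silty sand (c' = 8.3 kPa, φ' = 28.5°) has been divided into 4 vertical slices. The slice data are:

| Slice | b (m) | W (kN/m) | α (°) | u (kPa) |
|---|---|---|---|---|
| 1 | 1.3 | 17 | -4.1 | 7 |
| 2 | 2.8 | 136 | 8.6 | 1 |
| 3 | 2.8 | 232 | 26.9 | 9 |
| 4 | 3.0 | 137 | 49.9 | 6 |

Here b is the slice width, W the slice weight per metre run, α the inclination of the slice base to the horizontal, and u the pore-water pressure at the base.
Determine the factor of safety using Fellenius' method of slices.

FS = 1.33

Ordinary method of slices: FS = Σ[c'·Δl_i + (W_i cosα_i − u_i·Δl_i)·tanφ'] / Σ W_i sinα_i, with Δl_i = b_i / cosα_i.
Slice 1: Δl = 1.3/cos(-4.1°) = 1.303 m; N'_1 = 17·cos(-4.1°) − 7·1.303 = 7.8; c'Δl = 10.82; W sinα = -1.2
Slice 2: Δl = 2.8/cos8.6° = 2.832 m; N'_2 = 136·cos8.6° − 1·2.832 = 131.6; c'Δl = 23.50; W sinα = 20.3
Slice 3: Δl = 2.8/cos26.9° = 3.140 m; N'_3 = 232·cos26.9° − 9·3.140 = 178.6; c'Δl = 26.06; W sinα = 105.0
Slice 4: Δl = 3.0/cos49.9° = 4.657 m; N'_4 = 137·cos49.9° − 6·4.657 = 60.3; c'Δl = 38.66; W sinα = 104.8
Σc'Δl = 99.0 kN/m; ΣN' = 378.4 kN/m; ΣW sinα = 228.9 kN/m
Resisting = 99.0 + 378.4·tan28.5° = 99.0 + 205.5 = 304.5 kN/m
FS = 304.5 / 228.9 = 1.330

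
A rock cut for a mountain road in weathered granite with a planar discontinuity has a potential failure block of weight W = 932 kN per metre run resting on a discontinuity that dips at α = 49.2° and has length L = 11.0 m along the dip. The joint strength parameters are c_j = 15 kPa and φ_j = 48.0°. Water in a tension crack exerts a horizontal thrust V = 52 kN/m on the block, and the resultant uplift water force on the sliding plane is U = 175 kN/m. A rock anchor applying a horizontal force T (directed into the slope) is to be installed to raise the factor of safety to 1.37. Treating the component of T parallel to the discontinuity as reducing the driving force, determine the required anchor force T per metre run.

T = 236 kN/m

Resolving forces along and normal to the sliding plane, with the horizontal anchor force T adding T·sinα to the effective normal force and T·cosα acting up the plane against the driving force:
FS = [c_jL + (W cosα − U − V sinα + T sinα) tanφ_j] / [W sinα + V cosα − T cosα]
Without the anchor: N' = 394.6 kN/m, driving T_d = 739.5 kN/m, resisting R = 15·11.0 + 394.6·tan48.0° = 603.3 kN/m, FS = 0.82.
Setting FS = 1.37 and solving for T:
1.37·(739.5 − T cos49.2°) = 603.3 + T sin49.2°·tan48.0°
T·(sin49.2°·tan48.0° + 1.37·cos49.2°) = 1.37·739.5 − 603.3
T·(0.7570·1.1106 + 1.37·0.6534) = 1013.1 − 603.3 = 409.8
T·1.7359 = 409.8
T = 236.1 kN/m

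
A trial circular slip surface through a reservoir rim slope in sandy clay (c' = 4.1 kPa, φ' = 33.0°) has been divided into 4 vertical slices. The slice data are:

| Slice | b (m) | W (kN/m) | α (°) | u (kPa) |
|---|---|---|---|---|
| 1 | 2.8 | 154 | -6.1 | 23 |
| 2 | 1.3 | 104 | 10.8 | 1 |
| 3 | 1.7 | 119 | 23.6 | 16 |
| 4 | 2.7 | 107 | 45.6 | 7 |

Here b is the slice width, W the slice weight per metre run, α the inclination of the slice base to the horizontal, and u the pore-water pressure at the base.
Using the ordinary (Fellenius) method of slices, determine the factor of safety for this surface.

Ordinary method of slices: FS = Σ[c'·Δl_i + (W_i cosα_i − u_i·Δl_i)·tanφ'] / Σ W_i sinα_i, with Δl_i = b_i / cosα_i.
Slice 1: Δl = 2.8/cos(-6.1°) = 2.816 m; N'_1 = 154·cos(-6.1°) − 23·2.816 = 88.4; c'Δl = 11.55; W sinα = -16.4
Slice 2: Δl = 1.3/cos10.8° = 1.323 m; N'_2 = 104·cos10.8° − 1·1.323 = 100.8; c'Δl = 5.43; W sinα = 19.5
Slice 3: Δl = 1.7/cos23.6° = 1.855 m; N'_3 = 119·cos23.6° − 16·1.855 = 79.4; c'Δl = 7.61; W sinα = 47.6
Slice 4: Δl = 2.7/cos45.6° = 3.859 m; N'_4 = 107·cos45.6° − 7·3.859 = 47.9; c'Δl = 15.82; W sinα = 76.4
Σc'Δl = 40.4 kN/m; ΣN' = 316.4 kN/m; ΣW sinα = 127.2 kN/m
Resisting = 40.4 + 316.4·tan33.0° = 40.4 + 205.5 = 245.9 kN/m
FS = 245.9 / 127.2 = 1.933

FS = 1.93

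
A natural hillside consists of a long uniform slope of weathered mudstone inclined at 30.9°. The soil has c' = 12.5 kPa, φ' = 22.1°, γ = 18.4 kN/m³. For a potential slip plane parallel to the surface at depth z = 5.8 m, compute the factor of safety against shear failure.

FS = 0.94

For an infinite slope with a slip plane parallel to the surface (no pore pressure): FS = [c' + γz cos²β tanφ'] / [γz sinβ cosβ].
γz = 18.4·5.8 = 106.72 kN/m²
Numerator = 12.5 + 106.72·cos²30.9°·tan22.1° = 12.5 + 106.72·0.7363·0.4061 = 44.406 kPa
Denominator = 106.72·sin30.9°·cos30.9° = 106.72·0.5135·0.8581 = 47.026 kPa
FS = 44.406 / 47.026 = 0.944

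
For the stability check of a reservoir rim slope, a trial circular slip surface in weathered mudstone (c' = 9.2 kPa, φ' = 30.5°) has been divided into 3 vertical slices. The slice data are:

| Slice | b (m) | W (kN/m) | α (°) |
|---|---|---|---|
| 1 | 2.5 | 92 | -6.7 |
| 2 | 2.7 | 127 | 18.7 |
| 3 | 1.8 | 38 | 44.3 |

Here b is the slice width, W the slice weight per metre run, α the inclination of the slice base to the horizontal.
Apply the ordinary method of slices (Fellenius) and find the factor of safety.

FS = 3.77

Ordinary method of slices: FS = Σ[c'·Δl_i + (W_i cosα_i)·tanφ'] / Σ W_i sinα_i, with Δl_i = b_i / cosα_i.
Slice 1: Δl = 2.5/cos(-6.7°) = 2.517 m; N'_1 = 92·cos(-6.7°) = 91.4; c'Δl = 23.16; W sinα = -10.7
Slice 2: Δl = 2.7/cos18.7° = 2.850 m; N'_2 = 127·cos18.7° = 120.3; c'Δl = 26.22; W sinα = 40.7
Slice 3: Δl = 1.8/cos44.3° = 2.515 m; N'_3 = 38·cos44.3° = 27.2; c'Δl = 23.14; W sinα = 26.5
Σc'Δl = 72.5 kN/m; ΣN' = 238.9 kN/m; ΣW sinα = 56.5 kN/m
Resisting = 72.5 + 238.9·tan30.5° = 72.5 + 140.7 = 213.2 kN/m
FS = 213.2 / 56.5 = 3.772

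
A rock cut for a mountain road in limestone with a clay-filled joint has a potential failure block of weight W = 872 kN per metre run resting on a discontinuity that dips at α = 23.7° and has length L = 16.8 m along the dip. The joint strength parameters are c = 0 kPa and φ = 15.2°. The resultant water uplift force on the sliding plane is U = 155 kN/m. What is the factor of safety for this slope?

FS = 0.50

Resolving the block weight along and normal to the plane and applying the Mohr–Coulomb strength on the joint:
N' = W cosα − U = 872·cos23.7° − 155 = 643.5 kN/m
Driving force T = W sinα = 872·sin23.7° = 350.5 kN/m
Resisting force R = c·L + N'·tanφ = 0·16.8 + 643.5·tan15.2° = 0.0 + 174.8 = 174.8 kN/m
FS = R / T = 174.8 / 350.5 = 0.499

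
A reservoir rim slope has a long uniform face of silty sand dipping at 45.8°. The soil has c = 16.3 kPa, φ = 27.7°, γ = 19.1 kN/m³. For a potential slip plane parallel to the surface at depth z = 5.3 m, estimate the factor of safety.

For an infinite slope with a slip plane parallel to the surface (no pore pressure): FS = [c + γz cos²β tanφ] / [γz sinβ cosβ].
γz = 19.1·5.3 = 101.23 kN/m²
Numerator = 16.3 + 101.23·cos²45.8°·tan27.7° = 16.3 + 101.23·0.4860·0.5250 = 42.131 kPa
Denominator = 101.23·sin45.8°·cos45.8° = 101.23·0.7169·0.6972 = 50.595 kPa
FS = 42.131 / 50.595 = 0.833

FS = 0.83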